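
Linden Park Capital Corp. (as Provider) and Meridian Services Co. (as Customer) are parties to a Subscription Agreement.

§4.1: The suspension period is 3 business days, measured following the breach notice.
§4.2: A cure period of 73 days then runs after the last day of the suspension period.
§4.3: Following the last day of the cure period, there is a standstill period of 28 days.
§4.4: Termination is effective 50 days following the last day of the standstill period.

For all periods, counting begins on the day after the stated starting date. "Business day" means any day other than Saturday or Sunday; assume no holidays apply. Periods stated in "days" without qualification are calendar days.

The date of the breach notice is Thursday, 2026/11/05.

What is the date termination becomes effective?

2027/04/10

From Thursday, 2026/11/05, 3 business days (Nov 6, Nov 9, Nov 10, skipping weekends) brings us to Tuesday, 2026/11/10, which is the last day of the suspension period.
The last day of the cure period: 73 calendar days after 2026/11/10 is 2027/01/22.
Adding 28 calendar days to 2027/01/22 gives 2027/02/19, which is the last day of the standstill period.
Adding 50 calendar days to 2027/02/19 gives 2027/04/10, which is the date termination becomes effective.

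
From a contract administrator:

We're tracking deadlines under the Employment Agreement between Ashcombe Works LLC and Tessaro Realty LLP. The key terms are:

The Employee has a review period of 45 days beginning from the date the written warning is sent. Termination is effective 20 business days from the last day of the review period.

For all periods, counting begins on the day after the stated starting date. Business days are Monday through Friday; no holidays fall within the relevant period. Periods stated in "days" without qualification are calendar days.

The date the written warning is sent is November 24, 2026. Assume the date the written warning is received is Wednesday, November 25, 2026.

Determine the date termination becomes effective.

February 5, 2027

The last day of the review period: 45 calendar days after November 24, 2026 is January 8, 2027.
The date termination becomes effective: counting 20 business days from Friday, January 8, 2027 (Jan 11, Jan 12, Jan 13, Jan 14, …, Feb 3, Feb 4, Feb 5, skipping weekends) reaches Friday, February 5, 2027.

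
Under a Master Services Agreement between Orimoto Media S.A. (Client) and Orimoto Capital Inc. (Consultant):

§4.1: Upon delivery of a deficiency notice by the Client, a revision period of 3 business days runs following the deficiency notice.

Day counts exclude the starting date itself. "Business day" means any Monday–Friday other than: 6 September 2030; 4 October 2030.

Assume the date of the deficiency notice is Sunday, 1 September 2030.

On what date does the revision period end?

The last day of the revision period: counting 3 business days from Sunday, 1 September 2030 (Sep 2, Sep 3, Sep 4, skipping weekends) reaches Wednesday, 4 September 2030.

4 September 2030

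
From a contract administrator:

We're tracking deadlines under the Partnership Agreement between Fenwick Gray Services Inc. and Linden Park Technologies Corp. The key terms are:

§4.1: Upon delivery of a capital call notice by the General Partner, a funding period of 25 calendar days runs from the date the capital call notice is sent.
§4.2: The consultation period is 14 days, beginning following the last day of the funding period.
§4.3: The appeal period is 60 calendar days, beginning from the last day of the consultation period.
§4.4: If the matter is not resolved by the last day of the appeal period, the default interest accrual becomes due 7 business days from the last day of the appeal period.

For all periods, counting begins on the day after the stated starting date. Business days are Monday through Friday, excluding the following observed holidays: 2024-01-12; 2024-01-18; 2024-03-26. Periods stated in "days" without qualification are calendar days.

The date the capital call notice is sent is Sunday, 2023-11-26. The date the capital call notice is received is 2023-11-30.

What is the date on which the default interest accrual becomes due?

Adding 25 calendar days to 2023-11-26 gives 2023-12-21, which is the last day of the funding period.
The last day of the consultation period: 2023-12-21 + 14 days = 2024-01-04.
Adding 60 calendar days to 2024-01-04 gives 2024-03-04, which is the last day of the appeal period.
From Monday, 2024-03-04, 7 business days (Mar 5, Mar 6, Mar 7, Mar 8, Mar 11, Mar 12, Mar 13, skipping weekends) brings us to Wednesday, 2024-03-13, which is the date on which the default interest accrual becomes due.

2024-03-13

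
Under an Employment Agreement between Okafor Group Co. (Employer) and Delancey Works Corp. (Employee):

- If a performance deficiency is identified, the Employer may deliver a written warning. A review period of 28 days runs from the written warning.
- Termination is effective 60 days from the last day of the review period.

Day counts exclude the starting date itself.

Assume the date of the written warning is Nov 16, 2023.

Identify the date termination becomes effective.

The last day of the review period: 28 calendar days after Nov 16, 2023 is Dec 14, 2023.
The date termination becomes effective: Dec 14, 2023 + 60 days = Feb 12, 2024.

Feb 12, 2024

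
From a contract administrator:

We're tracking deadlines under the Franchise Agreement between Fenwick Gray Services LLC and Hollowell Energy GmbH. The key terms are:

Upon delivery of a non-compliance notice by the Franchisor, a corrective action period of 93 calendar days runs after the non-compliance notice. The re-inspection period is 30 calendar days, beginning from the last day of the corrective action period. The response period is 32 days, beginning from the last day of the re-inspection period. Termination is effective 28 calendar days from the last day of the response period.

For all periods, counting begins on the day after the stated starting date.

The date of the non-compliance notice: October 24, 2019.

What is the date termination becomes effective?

April 24, 2020

Adding 93 calendar days to October 24, 2019 gives January 25, 2020, which is the last day of the corrective action period.
The last day of the re-inspection period: 30 calendar days after January 25, 2020 is February 24, 2020.
Adding 32 calendar days to February 24, 2020 gives March 27, 2020, which is the last day of the response period.
Adding 28 calendar days to March 27, 2020 gives April 24, 2020, which is the date termination becomes effective.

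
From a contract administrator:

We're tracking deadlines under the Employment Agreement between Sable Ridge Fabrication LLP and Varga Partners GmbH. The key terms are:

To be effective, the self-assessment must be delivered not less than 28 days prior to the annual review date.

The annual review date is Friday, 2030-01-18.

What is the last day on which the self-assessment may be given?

2029-12-21

Counting back 28 calendar days from 2030-01-18 gives 2029-12-21.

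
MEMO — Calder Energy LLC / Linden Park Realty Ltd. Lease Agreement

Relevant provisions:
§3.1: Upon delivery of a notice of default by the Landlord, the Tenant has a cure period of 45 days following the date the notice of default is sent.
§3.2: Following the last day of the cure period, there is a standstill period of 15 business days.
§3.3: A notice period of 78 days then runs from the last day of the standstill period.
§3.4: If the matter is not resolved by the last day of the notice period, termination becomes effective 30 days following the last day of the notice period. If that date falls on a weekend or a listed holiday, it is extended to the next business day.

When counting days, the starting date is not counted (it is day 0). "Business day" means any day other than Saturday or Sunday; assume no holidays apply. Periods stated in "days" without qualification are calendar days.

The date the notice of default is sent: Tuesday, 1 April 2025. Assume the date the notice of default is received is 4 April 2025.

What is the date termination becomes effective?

22 September 2025

The last day of the cure period: 45 calendar days after 1 April 2025 is 16 May 2025.
The last day of the standstill period: 15 business days after Friday, 16 May 2025, skipping weekends — May 19, May 20, May 21, May 22, …, Jun 4, Jun 5, Jun 6 — lands on Friday, 6 June 2025.
The last day of the notice period: 78 calendar days after 6 June 2025 is 23 August 2025.
Adding 30 calendar days to 23 August 2025 gives 22 September 2025, which is the date termination becomes effective. 22 September 2025 is a Monday, so no roll-forward applies.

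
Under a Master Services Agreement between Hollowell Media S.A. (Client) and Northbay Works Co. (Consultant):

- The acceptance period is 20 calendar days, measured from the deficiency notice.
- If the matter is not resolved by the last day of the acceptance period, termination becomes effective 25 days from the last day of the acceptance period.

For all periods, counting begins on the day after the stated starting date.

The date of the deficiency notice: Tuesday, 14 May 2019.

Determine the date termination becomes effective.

The last day of the acceptance period: 20 calendar days after 14 May 2019 is 3 June 2019.
The date termination becomes effective: 3 June 2019 + 25 days = 28 June 2019.

28 June 2019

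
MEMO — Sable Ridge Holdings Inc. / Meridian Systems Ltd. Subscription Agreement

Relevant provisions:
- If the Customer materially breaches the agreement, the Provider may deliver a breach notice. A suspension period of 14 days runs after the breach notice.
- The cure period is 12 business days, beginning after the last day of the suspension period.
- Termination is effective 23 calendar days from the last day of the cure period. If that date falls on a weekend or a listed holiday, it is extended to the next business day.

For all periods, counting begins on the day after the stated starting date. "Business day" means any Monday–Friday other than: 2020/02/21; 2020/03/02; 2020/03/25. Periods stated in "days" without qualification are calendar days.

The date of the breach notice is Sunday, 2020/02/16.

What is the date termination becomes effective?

2020/04/10

Adding 14 calendar days to 2020/02/16 gives 2020/03/01, which is the last day of the suspension period.
The last day of the cure period: counting 12 business days from Sunday, 2020/03/01 (Mar 3, Mar 4, Mar 5, Mar 6, …, Mar 16, Mar 17, Mar 18, skipping weekends and the listed holiday on Mar 2) reaches Wednesday, 2020/03/18.
The date termination becomes effective: 2020/03/18 + 23 days = 2020/04/10. 2020/04/10 is a Friday and is not a listed holiday, so no roll-forward applies.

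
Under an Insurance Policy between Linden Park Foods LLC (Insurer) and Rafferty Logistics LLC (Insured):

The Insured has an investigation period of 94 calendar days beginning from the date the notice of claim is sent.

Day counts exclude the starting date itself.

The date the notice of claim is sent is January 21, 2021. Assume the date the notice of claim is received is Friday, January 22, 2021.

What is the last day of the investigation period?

The last day of the investigation period: 94 calendar days after January 21, 2021 is April 25, 2021.

April 25, 2021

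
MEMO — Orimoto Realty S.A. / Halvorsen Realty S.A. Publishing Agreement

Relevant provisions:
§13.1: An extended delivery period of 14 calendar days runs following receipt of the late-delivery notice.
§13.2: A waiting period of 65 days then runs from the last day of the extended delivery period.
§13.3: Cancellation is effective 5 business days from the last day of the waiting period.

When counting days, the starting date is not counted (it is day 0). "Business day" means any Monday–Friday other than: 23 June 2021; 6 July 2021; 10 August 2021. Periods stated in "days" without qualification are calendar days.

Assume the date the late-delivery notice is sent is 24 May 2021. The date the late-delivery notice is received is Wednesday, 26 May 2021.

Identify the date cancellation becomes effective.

20 August 2021

Adding 14 calendar days to 26 May 2021 gives 9 June 2021, which is the last day of the extended delivery period.
Adding 65 calendar days to 9 June 2021 gives 13 August 2021, which is the last day of the waiting period.
The date cancellation becomes effective: counting 5 business days from Friday, 13 August 2021 (Aug 16, Aug 17, Aug 18, Aug 19, Aug 20, skipping weekends) reaches Friday, 20 August 2021.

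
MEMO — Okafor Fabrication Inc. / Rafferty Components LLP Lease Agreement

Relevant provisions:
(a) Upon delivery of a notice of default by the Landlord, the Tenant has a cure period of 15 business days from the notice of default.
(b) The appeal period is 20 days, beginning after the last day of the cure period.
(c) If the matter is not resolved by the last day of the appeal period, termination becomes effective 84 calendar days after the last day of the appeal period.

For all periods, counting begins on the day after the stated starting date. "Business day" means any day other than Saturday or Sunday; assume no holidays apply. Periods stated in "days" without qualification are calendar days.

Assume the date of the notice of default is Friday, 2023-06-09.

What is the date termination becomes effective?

2023-10-12

The last day of the cure period: 15 business days after Friday, 2023-06-09, skipping weekends — Jun 12, Jun 13, Jun 14, Jun 15, …, Jun 28, Jun 29, Jun 30 — lands on Friday, 2023-06-30.
The last day of the appeal period: 20 calendar days after 2023-06-30 is 2023-07-20.
Adding 84 calendar days to 2023-07-20 gives 2023-10-12, which is the date termination becomes effective.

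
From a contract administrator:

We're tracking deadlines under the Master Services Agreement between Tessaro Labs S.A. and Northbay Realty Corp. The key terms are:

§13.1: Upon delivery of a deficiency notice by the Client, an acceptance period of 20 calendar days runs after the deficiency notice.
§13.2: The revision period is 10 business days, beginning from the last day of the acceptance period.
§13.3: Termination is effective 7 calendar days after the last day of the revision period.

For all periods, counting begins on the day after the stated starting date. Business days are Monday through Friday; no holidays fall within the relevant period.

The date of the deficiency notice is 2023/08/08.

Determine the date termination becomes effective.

2023/09/18

The last day of the acceptance period: 2023/08/08 + 20 days = 2023/08/28.
The last day of the revision period: counting 10 business days from Monday, 2023/08/28 (Aug 29, Aug 30, Aug 31, Sep 1, Sep 4, Sep 5, Sep 6, Sep 7, Sep 8, Sep 11, skipping weekends) reaches Monday, 2023/09/11.
Adding 7 calendar days to 2023/09/11 gives 2023/09/18, which is the date termination becomes effective.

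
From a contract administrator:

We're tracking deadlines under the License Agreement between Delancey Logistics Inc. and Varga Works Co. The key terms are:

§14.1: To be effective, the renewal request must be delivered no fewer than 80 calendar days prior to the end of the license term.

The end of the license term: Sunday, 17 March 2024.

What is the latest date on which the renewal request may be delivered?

17 March 2024 minus 80 days is 28 December 2023.

28 December 2023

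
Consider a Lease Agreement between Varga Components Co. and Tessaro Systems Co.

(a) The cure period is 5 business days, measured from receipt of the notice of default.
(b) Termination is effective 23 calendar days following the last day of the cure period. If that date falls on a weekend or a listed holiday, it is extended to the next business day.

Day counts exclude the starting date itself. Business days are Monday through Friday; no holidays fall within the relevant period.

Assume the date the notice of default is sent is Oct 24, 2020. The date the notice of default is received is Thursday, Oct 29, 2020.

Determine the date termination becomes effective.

The last day of the cure period: 5 business days after Thursday, Oct 29, 2020, skipping weekends — Oct 30, Nov 2, Nov 3, Nov 4, Nov 5 — lands on Thursday, Nov 5, 2020.
The date termination becomes effective: 23 calendar days after Nov 5, 2020 is Nov 28, 2020. That falls on a Saturday, so it rolls to the next business day, Monday, Nov 30, 2020.

Nov 30, 2020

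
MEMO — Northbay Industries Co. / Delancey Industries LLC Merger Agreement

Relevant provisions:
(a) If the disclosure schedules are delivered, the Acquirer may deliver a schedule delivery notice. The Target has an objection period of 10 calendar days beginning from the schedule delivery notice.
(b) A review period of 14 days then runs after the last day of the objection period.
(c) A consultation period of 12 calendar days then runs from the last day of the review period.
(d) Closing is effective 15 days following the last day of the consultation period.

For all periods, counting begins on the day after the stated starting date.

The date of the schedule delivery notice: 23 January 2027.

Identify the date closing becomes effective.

Adding 10 calendar days to 23 January 2027 gives 2 February 2027, which is the last day of the objection period.
The last day of the review period: 14 calendar days after 2 February 2027 is 16 February 2027.
The last day of the consultation period: 12 calendar days after 16 February 2027 is 28 February 2027.
The date closing becomes effective: 15 calendar days after 28 February 2027 is 15 March 2027.

15 March 2027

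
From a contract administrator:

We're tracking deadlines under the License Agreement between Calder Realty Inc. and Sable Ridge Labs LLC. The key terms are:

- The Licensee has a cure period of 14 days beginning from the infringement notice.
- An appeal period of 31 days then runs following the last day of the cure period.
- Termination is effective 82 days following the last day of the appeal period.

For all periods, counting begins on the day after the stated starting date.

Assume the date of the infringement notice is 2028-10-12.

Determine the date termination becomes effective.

2029-02-16

The last day of the cure period: 2028-10-12 + 14 days = 2028-10-26.
Adding 31 calendar days to 2028-10-26 gives 2028-11-26, which is the last day of the appeal period.
Adding 82 calendar days to 2028-11-26 gives 2029-02-16, which is the date termination becomes effective.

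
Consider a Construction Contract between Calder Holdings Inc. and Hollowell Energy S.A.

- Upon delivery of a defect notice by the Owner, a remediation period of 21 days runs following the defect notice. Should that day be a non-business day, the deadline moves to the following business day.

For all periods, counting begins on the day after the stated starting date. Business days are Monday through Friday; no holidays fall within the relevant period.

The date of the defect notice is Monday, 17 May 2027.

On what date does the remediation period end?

The last day of the remediation period: 21 calendar days after 17 May 2027 is 7 June 2027. 7 June 2027 is a Monday, so no roll-forward applies.

7 June 2027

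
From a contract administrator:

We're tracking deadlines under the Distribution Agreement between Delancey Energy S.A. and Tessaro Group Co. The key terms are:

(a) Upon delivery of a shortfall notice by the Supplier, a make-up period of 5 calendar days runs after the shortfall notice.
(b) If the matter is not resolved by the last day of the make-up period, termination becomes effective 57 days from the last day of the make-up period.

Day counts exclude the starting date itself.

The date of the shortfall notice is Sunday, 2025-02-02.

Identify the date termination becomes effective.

The last day of the make-up period: 2025-02-02 + 5 days = 2025-02-07.
The date termination becomes effective: 2025-02-07 + 57 days = 2025-04-05.

2025-04-05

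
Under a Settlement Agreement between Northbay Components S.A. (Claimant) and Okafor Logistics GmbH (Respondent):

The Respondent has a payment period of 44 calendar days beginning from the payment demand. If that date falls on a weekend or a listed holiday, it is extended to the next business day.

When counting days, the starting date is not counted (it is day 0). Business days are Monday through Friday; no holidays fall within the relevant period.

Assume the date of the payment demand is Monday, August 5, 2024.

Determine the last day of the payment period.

The last day of the payment period: August 5, 2024 + 44 days = September 18, 2024. September 18, 2024 is a Wednesday, so no roll-forward applies.

September 18, 2024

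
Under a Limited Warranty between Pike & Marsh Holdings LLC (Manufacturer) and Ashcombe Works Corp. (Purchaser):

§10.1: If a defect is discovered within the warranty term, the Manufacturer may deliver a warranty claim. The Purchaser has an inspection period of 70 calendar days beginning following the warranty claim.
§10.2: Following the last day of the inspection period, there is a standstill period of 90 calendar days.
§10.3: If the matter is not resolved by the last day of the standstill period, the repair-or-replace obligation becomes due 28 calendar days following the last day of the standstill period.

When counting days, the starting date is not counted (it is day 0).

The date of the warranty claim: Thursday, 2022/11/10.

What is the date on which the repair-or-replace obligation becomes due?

2023/05/17

The last day of the inspection period: 2022/11/10 + 70 days = 2023/01/19.
The last day of the standstill period: 2023/01/19 + 90 days = 2023/04/19.
The date on which the repair-or-replace obligation becomes due: 28 calendar days after 2023/04/19 is 2023/05/17.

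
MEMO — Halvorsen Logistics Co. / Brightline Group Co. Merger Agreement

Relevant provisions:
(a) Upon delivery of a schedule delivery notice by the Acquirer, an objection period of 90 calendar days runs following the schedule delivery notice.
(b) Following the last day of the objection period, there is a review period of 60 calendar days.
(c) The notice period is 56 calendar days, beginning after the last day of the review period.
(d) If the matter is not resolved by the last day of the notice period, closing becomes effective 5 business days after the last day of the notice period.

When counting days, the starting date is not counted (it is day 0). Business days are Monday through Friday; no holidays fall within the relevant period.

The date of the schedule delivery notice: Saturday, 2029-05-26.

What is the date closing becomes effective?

2029-12-25

The last day of the objection period: 90 calendar days after 2029-05-26 is 2029-08-24.
The last day of the review period: 60 calendar days after 2029-08-24 is 2029-10-23.
The last day of the notice period: 2029-10-23 + 56 days = 2029-12-18.
The date closing becomes effective: counting 5 business days from Tuesday, 2029-12-18 (Dec 19, Dec 20, Dec 21, Dec 24, Dec 25, skipping weekends) reaches Tuesday, 2029-12-25.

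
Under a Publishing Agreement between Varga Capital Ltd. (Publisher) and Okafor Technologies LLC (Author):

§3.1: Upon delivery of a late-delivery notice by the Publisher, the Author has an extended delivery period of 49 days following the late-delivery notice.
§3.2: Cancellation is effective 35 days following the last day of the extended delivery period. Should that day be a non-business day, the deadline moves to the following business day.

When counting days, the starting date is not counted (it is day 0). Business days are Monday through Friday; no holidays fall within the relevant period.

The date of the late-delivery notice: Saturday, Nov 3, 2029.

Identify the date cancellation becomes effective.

Jan 28, 2030

Adding 49 calendar days to Nov 3, 2029 gives Dec 22, 2029, which is the last day of the extended delivery period.
The date cancellation becomes effective: 35 calendar days after Dec 22, 2029 is Jan 26, 2030. That falls on a Saturday, so it rolls to the next business day, Monday, Jan 28, 2030.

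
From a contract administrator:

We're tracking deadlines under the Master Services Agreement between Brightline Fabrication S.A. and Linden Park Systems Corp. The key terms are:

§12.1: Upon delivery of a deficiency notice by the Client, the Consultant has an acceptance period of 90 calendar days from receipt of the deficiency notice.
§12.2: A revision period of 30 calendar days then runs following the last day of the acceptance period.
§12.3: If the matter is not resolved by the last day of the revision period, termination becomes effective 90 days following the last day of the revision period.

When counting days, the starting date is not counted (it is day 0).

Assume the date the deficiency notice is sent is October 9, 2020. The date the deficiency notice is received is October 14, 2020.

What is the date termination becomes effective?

The last day of the acceptance period: October 14, 2020 + 90 days = January 12, 2021.
Adding 30 calendar days to January 12, 2021 gives February 11, 2021, which is the last day of the revision period.
Adding 90 calendar days to February 11, 2021 gives May 12, 2021, which is the date termination becomes effective.

May 12, 2021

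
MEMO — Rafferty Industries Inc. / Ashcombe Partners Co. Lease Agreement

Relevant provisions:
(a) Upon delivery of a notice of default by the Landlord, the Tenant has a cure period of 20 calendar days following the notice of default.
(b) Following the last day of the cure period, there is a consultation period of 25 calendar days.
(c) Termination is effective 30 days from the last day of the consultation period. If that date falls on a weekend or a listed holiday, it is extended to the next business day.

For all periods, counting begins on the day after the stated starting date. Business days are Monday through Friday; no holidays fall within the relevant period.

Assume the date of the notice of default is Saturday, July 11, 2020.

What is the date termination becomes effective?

The last day of the cure period: July 11, 2020 + 20 days = July 31, 2020.
Adding 25 calendar days to July 31, 2020 gives August 25, 2020, which is the last day of the consultation period.
The date termination becomes effective: August 25, 2020 + 30 days = September 24, 2020. September 24, 2020 is a Thursday, so no roll-forward applies.

September 24, 2020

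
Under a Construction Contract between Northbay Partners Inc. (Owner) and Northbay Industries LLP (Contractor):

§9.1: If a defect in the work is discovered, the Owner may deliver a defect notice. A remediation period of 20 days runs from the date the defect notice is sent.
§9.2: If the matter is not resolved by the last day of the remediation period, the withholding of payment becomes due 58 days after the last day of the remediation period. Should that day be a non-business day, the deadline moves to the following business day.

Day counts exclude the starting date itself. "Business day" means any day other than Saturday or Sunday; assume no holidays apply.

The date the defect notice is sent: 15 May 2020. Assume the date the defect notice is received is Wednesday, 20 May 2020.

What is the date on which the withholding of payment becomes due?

Adding 20 calendar days to 15 May 2020 gives 4 June 2020, which is the last day of the remediation period.
The date on which the withholding of payment becomes due: 4 June 2020 + 58 days = 1 August 2020. That falls on a Saturday, so it rolls to the next business day, Monday, 3 August 2020.

3 August 2020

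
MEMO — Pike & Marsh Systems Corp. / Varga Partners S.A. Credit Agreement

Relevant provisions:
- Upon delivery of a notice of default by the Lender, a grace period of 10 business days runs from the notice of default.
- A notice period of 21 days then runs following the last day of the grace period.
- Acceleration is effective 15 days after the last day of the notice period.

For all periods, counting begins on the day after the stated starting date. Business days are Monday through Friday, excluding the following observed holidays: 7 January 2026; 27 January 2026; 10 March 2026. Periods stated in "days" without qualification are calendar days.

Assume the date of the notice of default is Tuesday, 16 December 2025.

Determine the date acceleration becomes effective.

4 February 2026

The last day of the grace period: 10 business days after Tuesday, 16 December 2025, skipping weekends — Dec 17, Dec 18, Dec 19, Dec 22, Dec 23, Dec 24, Dec 25, Dec 26, Dec 29, Dec 30 — lands on Tuesday, 30 December 2025.
Adding 21 calendar days to 30 December 2025 gives 20 January 2026, which is the last day of the notice period.
Adding 15 calendar days to 20 January 2026 gives 4 February 2026, which is the date acceleration becomes effective.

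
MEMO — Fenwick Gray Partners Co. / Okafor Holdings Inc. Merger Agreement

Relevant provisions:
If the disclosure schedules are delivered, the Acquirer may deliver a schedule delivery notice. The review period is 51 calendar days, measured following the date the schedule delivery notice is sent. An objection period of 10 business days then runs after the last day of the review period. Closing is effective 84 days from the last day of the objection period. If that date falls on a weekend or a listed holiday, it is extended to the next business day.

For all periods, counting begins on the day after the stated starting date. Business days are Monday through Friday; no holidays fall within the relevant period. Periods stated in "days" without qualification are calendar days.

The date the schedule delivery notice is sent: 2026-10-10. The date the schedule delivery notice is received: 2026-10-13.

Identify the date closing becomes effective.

Adding 51 calendar days to 2026-10-10 gives 2026-11-30, which is the last day of the review period.
From Monday, 2026-11-30, 10 business days (Dec 1, Dec 2, Dec 3, Dec 4, Dec 7, Dec 8, Dec 9, Dec 10, Dec 11, Dec 14, skipping weekends) brings us to Monday, 2026-12-14, which is the last day of the objection period.
Adding 84 calendar days to 2026-12-14 gives 2027-03-08, which is the date closing becomes effective. 2027-03-08 is a Monday, so no roll-forward applies.

2027-03-08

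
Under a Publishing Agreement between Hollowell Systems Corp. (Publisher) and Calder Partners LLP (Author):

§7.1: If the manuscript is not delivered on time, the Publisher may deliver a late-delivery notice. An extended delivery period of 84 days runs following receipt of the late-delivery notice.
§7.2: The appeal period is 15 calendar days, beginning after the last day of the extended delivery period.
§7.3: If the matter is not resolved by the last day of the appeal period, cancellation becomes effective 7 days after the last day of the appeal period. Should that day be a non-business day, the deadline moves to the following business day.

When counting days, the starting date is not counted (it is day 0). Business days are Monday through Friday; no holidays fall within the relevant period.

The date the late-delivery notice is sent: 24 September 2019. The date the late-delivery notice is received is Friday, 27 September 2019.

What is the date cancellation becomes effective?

13 January 2020

The last day of the extended delivery period: 84 calendar days after 27 September 2019 is 20 December 2019.
The last day of the appeal period: 15 calendar days after 20 December 2019 is 4 January 2020.
The date cancellation becomes effective: 4 January 2020 + 7 days = 11 January 2020. That falls on a Saturday, so it rolls to the next business day, Monday, 13 January 2020.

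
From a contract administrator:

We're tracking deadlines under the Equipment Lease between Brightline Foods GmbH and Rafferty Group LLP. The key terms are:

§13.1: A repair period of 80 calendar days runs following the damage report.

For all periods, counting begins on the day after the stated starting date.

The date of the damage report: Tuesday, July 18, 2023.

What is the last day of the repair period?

October 6, 2023

Adding 80 calendar days to July 18, 2023 gives October 6, 2023, which is the last day of the repair period.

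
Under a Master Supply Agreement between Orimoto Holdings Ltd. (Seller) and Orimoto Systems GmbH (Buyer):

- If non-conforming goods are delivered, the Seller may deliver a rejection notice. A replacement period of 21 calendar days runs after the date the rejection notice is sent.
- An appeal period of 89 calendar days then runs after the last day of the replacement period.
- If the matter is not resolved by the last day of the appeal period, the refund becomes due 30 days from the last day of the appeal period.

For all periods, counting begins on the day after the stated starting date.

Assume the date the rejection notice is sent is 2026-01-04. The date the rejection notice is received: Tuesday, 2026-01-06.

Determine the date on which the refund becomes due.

The last day of the replacement period: 21 calendar days after 2026-01-04 is 2026-01-25.
Adding 89 calendar days to 2026-01-25 gives 2026-04-24, which is the last day of the appeal period.
The date on which the refund becomes due: 2026-04-24 + 30 days = 2026-05-24.

2026-05-24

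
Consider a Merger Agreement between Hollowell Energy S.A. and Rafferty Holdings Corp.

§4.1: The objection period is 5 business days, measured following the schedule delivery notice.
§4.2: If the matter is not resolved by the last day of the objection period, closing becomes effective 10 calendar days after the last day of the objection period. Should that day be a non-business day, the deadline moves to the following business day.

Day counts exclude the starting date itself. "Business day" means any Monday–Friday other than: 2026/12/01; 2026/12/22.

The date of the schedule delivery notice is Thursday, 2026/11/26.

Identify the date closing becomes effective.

The last day of the objection period: 5 business days after Thursday, 2026/11/26, skipping weekends and the listed holiday on Dec 1 — Nov 27, Nov 30, Dec 2, Dec 3, Dec 4 — lands on Friday, 2026/12/04.
The date closing becomes effective: 2026/12/04 + 10 days = 2026/12/14. 2026/12/14 is a Monday and is not a listed holiday, so no roll-forward applies.

2026/12/14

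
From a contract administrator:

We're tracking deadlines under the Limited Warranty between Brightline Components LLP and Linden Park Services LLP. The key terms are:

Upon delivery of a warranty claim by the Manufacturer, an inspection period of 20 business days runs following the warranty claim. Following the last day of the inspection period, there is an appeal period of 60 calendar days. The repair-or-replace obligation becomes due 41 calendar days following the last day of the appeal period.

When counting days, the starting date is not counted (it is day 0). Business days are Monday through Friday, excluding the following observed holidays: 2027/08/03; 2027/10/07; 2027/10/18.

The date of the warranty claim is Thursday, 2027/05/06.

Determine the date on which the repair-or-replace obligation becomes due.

2027/09/12

From Thursday, 2027/05/06, 20 business days (May 7, May 10, May 11, May 12, …, Jun 1, Jun 2, Jun 3, skipping weekends) brings us to Thursday, 2027/06/03, which is the last day of the inspection period.
The last day of the appeal period: 2027/06/03 + 60 days = 2027/08/02.
The date on which the repair-or-replace obligation becomes due: 2027/08/02 + 41 days = 2027/09/12.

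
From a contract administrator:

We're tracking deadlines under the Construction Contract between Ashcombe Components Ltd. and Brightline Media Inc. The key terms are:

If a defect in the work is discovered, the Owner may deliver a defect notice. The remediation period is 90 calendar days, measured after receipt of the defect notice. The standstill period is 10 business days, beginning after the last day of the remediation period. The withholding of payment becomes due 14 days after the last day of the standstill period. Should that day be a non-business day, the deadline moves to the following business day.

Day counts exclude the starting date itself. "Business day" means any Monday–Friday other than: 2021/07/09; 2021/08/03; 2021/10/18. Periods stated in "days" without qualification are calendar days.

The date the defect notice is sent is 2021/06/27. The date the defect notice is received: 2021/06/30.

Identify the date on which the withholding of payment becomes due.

The last day of the remediation period: 90 calendar days after 2021/06/30 is 2021/09/28.
The last day of the standstill period: 10 business days after Tuesday, 2021/09/28, skipping weekends — Sep 29, Sep 30, Oct 1, Oct 4, Oct 5, Oct 6, Oct 7, Oct 8, Oct 11, Oct 12 — lands on Tuesday, 2021/10/12.
The date on which the withholding of payment becomes due: 14 calendar days after 2021/10/12 is 2021/10/26. 2021/10/26 is a Tuesday and is not a listed holiday, so no roll-forward applies.

2021/10/26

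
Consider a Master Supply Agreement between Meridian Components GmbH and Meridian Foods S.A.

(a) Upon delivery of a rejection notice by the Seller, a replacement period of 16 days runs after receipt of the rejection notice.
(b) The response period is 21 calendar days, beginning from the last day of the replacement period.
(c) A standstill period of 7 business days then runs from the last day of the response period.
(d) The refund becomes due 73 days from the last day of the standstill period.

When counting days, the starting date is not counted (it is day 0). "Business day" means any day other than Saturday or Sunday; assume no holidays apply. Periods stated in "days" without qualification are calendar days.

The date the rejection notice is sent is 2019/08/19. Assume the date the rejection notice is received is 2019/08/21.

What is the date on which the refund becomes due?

The last day of the replacement period: 2019/08/21 + 16 days = 2019/09/06.
The last day of the response period: 21 calendar days after 2019/09/06 is 2019/09/27.
From Friday, 2019/09/27, 7 business days (Sep 30, Oct 1, Oct 2, Oct 3, Oct 4, Oct 7, Oct 8, skipping weekends) brings us to Tuesday, 2019/10/08, which is the last day of the standstill period.
The date on which the refund becomes due: 2019/10/08 + 73 days = 2019/12/20.

2019/12/20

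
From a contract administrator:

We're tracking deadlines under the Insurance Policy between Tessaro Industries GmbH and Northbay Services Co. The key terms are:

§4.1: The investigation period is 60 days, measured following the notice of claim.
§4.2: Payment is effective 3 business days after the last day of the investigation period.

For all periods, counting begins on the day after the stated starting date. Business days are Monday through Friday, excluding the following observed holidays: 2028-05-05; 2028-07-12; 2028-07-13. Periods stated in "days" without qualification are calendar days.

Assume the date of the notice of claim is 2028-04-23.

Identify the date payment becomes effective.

The last day of the investigation period: 2028-04-23 + 60 days = 2028-06-22.
From Thursday, 2028-06-22, 3 business days (Jun 23, Jun 26, Jun 27, skipping weekends) brings us to Tuesday, 2028-06-27, which is the date payment becomes effective.

2028-06-27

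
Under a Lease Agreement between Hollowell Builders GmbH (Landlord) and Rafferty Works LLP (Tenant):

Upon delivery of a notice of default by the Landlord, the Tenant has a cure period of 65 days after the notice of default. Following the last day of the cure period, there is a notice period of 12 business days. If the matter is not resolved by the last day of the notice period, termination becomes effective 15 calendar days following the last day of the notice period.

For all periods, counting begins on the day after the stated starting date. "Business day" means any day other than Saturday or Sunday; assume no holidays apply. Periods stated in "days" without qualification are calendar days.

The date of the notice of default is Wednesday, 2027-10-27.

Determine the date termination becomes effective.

The last day of the cure period: 65 calendar days after 2027-10-27 is 2027-12-31.
The last day of the notice period: counting 12 business days from Friday, 2027-12-31 (Jan 3, Jan 4, Jan 5, Jan 6, …, Jan 14, Jan 17, Jan 18, skipping weekends) reaches Tuesday, 2028-01-18.
The date termination becomes effective: 15 calendar days after 2028-01-18 is 2028-02-02.

2028-02-02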